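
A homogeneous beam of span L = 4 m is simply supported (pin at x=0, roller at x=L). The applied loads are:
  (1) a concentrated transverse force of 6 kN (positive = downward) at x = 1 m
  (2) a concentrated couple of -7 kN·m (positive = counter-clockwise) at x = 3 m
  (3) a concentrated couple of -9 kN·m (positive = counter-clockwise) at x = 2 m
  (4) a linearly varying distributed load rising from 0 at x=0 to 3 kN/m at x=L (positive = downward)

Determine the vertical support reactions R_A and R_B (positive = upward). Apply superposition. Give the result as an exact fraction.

R_A = 5/2 kN, R_B = 19/2 kN

Load 1 — point force P=6 kN at a=1 m (b=L-a=3):
  R_A = Pb/L = 6·3/4 = 9/2 kN
  R_B = Pa/L = 6·1/4 = 3/2 kN
Load 2 — applied couple M₀=-7 kN·m at a=3 m (b=L-a=1):
  R_A = M₀/L = (-7)/4 = -7/4 kN
  R_B = -M₀/L = -(-7)/4 = 7/4 kN
Load 3 — applied couple M₀=-9 kN·m at a=2 m (b=L-a=2):
  R_A = M₀/L = (-9)/4 = -9/4 kN
  R_B = -M₀/L = -(-9)/4 = 9/4 kN
Load 4 — triangular load w₀=3 kN/m (0→w₀ over full span):
  R_A = w₀L/6 = 3·4/6 = 2 kN
  R_B = w₀L/3 = 3·4/3 = 4 kN
Superposition: R_A = 5/2 kN, R_B = 19/2 kN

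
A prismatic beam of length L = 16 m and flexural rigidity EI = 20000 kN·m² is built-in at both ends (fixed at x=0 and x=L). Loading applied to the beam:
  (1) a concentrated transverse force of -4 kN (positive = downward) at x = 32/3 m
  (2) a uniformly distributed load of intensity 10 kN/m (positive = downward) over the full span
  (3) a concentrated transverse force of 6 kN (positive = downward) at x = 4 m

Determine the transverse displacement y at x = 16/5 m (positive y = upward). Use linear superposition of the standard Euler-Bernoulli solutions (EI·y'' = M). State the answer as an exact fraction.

y(16/5) = -228418/6328125 m

Load 1 — point force P=-4 kN at a=32/3 m (b=L-a=16/3):
  y_1 = -Pb²x²(3aL-(3a+b)x)/(6L³EI)  [x≤a] = -(-4)·(16/3)²·(16/5)²·(3·(32/3)·16-(3·(32/3)+(16/3))·(16/5))/(6·16³·20000) = 5888/6328125 m
Load 2 — uniform load w=10 kN/m over full span:
  y_2 = -wx²(L-x)²/(24EI) = -10·(16/5)²·(16-(16/5))²/(24·20000) = -8192/234375 m
Load 3 — point force P=6 kN at a=4 m (b=L-a=12):
  y_3 = -Pb²x²(3aL-(3a+b)x)/(6L³EI)  [x≤a] = -6·12²·(16/5)²·(3·4·16-(3·4+12)·(16/5))/(6·16³·20000) = -162/78125 m
Superposition: y = Σ y_i = -228418/6328125 m ≈ -0.036096 m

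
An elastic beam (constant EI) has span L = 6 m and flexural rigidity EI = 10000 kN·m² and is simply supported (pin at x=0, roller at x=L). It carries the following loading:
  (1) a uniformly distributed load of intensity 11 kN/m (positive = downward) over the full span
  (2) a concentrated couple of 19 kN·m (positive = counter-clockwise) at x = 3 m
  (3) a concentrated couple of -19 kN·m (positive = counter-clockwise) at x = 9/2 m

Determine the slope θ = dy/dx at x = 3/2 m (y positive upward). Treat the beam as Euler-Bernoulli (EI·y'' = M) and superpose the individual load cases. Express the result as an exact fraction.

θ(3/2) = -459/80000 rad

Load 1 — uniform load w=11 kN/m over full span:
  θ_1 = -w(L³-6Lx²+4x³)/(24EI) = -11·(6³-6·6·(3/2)²+4·(3/2)³)/(24·10000) = -1089/160000 rad
Load 2 — applied couple M₀=19 kN·m at a=3 m (b=L-a=3):
  θ_2 = (M₀x²/(2L)+C₁)/EI  [x≤a] with C₁=M₀(3b²-L²)/(6L)=-19/4 = (19·(3/2)²/(2·6)+(-19/4))/10000 = -19/160000 rad
Load 3 — applied couple M₀=-19 kN·m at a=9/2 m (b=L-a=3/2):
  θ_3 = (M₀x²/(2L)+C₁)/EI  [x≤a] with C₁=M₀(3b²-L²)/(6L)=247/16 = ((-19)·(3/2)²/(2·6)+(247/16))/10000 = 19/16000 rad
Superposition: θ = Σ θ_i = -459/80000 rad ≈ -0.005738 rad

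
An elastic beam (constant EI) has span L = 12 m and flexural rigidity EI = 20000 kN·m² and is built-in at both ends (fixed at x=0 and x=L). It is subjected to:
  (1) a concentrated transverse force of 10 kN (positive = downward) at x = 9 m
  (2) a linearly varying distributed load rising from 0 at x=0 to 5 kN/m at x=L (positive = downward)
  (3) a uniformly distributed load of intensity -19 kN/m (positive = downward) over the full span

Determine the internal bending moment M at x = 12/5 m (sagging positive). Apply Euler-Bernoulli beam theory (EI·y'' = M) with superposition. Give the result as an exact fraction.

Load 1 — point force P=10 kN at a=9 m (b=L-a=3):
  M_1 = Pb²(3a+b)x/L³ - Pab²/L²  [x≤a] = 10·3²·(3·9+3)·(12/5)/12³ - 10·9·3²/12² = -15/8 kN·m
Load 2 — triangular load w₀=5 kN/m (0→w₀ over full span):
  M_2 = 3w₀Lx/20 - w₀L²/30 - w₀x³/(6L) = 3·5·12·(12/5)/20 - 5·12²/30 - 5·(12/5)³/(6·12) = -84/25 kN·m
Load 3 — uniform load w=-19 kN/m over full span:
  M_3 = wLx/2 - wL²/12 - wx²/2 = (-19)·12·(12/5)/2 - (-19)·12²/12 - (-19)·(12/5)²/2 = 228/25 kN·m
Superposition: M = Σ M_i = 777/200 kN·m ≈ 3.885000 kN·m

M(12/5) = 777/200 kN·m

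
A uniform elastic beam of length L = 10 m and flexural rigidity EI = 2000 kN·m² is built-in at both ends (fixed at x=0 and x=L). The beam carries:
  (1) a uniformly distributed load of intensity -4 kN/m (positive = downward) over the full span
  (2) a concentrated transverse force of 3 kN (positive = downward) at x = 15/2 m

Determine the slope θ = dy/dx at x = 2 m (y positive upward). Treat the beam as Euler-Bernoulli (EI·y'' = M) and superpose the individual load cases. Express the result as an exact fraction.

Load 1 — uniform load w=-4 kN/m over full span:
  θ_1 = -wx(L-x)(L-2x)/(12EI) = -(-4)·2·(10-2)·(10-2·2)/(12·2000) = 2/125 rad
Load 2 — point force P=3 kN at a=15/2 m (b=L-a=5/2):
  θ_2 = -Pb²x(2aL-(3a+b)x)/(2L³EI)  [x≤a] = -3·(5/2)²·2·(2·(15/2)·10-(3·(15/2)+(5/2))·2)/(2·10³·2000) = -3/3200 rad
Superposition: θ = Σ θ_i = 241/16000 rad ≈ 0.015062 rad

θ(2) = 241/16000 rad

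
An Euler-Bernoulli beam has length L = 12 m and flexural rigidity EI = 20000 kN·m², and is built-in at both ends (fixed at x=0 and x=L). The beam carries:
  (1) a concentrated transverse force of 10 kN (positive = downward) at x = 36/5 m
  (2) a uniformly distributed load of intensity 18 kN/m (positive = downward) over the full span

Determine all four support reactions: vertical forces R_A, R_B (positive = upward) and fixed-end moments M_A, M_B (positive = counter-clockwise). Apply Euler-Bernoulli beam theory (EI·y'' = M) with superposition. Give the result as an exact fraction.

R_A = 2788/25 kN, M_A = 5688/25 kN·m, R_B = 2862/25 kN, M_B = -5832/25 kN·m

Load 1 — point force P=10 kN at a=36/5 m (b=L-a=24/5):
  R_A = Pb²(3a+b)/L³ = 10·(24/5)²·(3·(36/5)+(24/5))/12³ = 88/25 kN
  M_A = Pab²/L² = 10·(36/5)·(24/5)²/12² = 288/25 kN·m
  R_B = Pa²(a+3b)/L³ = 10·(36/5)²·((36/5)+3·(24/5))/12³ = 162/25 kN
  M_B = -Pa²b/L² = -10·(36/5)²·(24/5)/12² = -432/25 kN·m
Load 2 — uniform load w=18 kN/m over full span:
  R_A = wL/2 = 18·12/2 = 108 kN
  M_A = wL²/12 = 18·12²/12 = 216 kN·m
  R_B = wL/2 = 18·12/2 = 108 kN
  M_B = -wL²/12 = -18·12²/12 = -216 kN·m
Superposition: R_A = 2788/25 kN, M_A = 5688/25 kN·m, R_B = 2862/25 kN, M_B = -5832/25 kN·m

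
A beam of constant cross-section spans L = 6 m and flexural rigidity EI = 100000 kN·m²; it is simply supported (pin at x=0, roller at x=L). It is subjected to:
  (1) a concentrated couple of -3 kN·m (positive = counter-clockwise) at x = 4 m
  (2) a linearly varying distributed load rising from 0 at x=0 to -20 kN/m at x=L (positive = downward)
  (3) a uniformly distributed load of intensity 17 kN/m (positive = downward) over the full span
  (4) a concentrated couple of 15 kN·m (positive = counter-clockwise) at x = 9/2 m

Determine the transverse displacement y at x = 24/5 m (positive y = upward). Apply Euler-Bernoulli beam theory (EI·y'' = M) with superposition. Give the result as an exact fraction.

y(24/5) = -1919823/2500000000 m

Load 1 — applied couple M₀=-3 kN·m at a=4 m (b=L-a=2):
  y_1 = (M₀x³/(6L)-M₀(x-a)²/2+C₁x)/EI  [x>a] with C₁=M₀(3b²-L²)/(6L)=2 = ((-3)·(24/5)³/(6·6)-(-3)·((24/5)-4)²/2+2·(24/5))/100000 = 21/1562500 m
Load 2 — triangular load w₀=-20 kN/m (0→w₀ over full span):
  y_2 = -w₀x(7L⁴-10L²x²+3x⁴)/(360LEI) = -(-20)·(24/5)·(7·6⁴-10·6²·(24/5)²+3·(24/5)⁴)/(360·6·100000) = 10287/9765625 m
Load 3 — uniform load w=17 kN/m over full span:
  y_3 = -wx(L³-2Lx²+x³)/(24EI) = -17·(24/5)·(6³-2·6·(24/5)²+(24/5)³)/(24·100000) = -13311/7812500 m
Load 4 — applied couple M₀=15 kN·m at a=9/2 m (b=L-a=3/2):
  y_4 = (M₀x³/(6L)-M₀(x-a)²/2+C₁x)/EI  [x>a] with C₁=M₀(3b²-L²)/(6L)=-195/16 = (15·(24/5)³/(6·6)-15·((24/5)-(9/2))²/2+(-195/16)·(24/5))/100000 = -2619/20000000 m
Superposition: y = Σ y_i = -1919823/2500000000 m ≈ -0.000768 m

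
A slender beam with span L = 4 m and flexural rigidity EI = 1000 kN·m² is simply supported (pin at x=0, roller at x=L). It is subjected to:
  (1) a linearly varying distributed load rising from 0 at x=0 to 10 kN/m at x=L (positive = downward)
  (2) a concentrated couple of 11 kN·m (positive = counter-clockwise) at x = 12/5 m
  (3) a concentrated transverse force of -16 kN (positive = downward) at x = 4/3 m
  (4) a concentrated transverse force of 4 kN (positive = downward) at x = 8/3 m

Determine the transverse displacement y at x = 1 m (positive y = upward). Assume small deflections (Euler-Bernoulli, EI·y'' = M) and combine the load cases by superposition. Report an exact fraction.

Load 1 — triangular load w₀=10 kN/m (0→w₀ over full span):
  y_1 = -w₀x(7L⁴-10L²x²+3x⁴)/(360LEI) = -10·1·(7·4⁴-10·4²·1²+3·1⁴)/(360·4·1000) = -109/9600 m
Load 2 — applied couple M₀=11 kN·m at a=12/5 m (b=L-a=8/5):
  y_2 = (M₀x³/(6L)+C₁x)/EI  [x≤a] with C₁=M₀(3b²-L²)/(6L)=-286/75 = (11·1³/(6·4)+(-286/75)·1)/1000 = -671/200000 m
Load 3 — point force P=-16 kN at a=4/3 m (b=L-a=8/3):
  y_3 = -Pbx(L²-b²-x²)/(6LEI)  [x≤a] = -(-16)·(8/3)·1·(4²-(8/3)²-1²)/(6·4·1000) = 142/10125 m
Load 4 — point force P=4 kN at a=8/3 m (b=L-a=4/3):
  y_4 = -Pbx(L²-b²-x²)/(6LEI)  [x≤a] = -4·(4/3)·1·(4²-(4/3)²-1²)/(6·4·1000) = -119/40500 m
Superposition: y = Σ y_i = -117377/32400000 m ≈ -0.003623 m

y(1) = -117377/32400000 m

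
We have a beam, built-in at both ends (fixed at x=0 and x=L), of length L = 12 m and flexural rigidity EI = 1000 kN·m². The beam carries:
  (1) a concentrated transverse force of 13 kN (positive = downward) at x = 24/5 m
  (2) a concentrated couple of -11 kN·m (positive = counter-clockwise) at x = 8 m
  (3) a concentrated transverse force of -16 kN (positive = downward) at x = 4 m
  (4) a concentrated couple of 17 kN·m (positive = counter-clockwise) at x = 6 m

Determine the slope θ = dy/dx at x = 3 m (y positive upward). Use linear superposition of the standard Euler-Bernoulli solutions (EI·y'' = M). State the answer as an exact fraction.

θ(3) = 9657/2000000 rad

Load 1 — point force P=13 kN at a=24/5 m (b=L-a=36/5):
  θ_1 = -Pb²x(2aL-(3a+b)x)/(2L³EI)  [x≤a] = -13·(36/5)²·3·(2·(24/5)·12-(3·(24/5)+(36/5))·3)/(2·12³·1000) = -7371/250000 rad
Load 2 — applied couple M₀=-11 kN·m at a=8 m (b=L-a=4):
  θ_2 = (R_Ax²/2 - M_Ax)/EI  [x≤a] with R_A=-11/9, M_A=-11/3 = ((-11/9)·3²/2 - (-11/3)·3)/1000 = 11/2000 rad
Load 3 — point force P=-16 kN at a=4 m (b=L-a=8):
  θ_3 = -Pb²x(2aL-(3a+b)x)/(2L³EI)  [x≤a] = -(-16)·8²·3·(2·4·12-(3·4+8)·3)/(2·12³·1000) = 4/125 rad
Load 4 — applied couple M₀=17 kN·m at a=6 m (b=L-a=6):
  θ_4 = (R_Ax²/2 - M_Ax)/EI  [x≤a] with R_A=17/8, M_A=17/4 = ((17/8)·3²/2 - (17/4)·3)/1000 = -51/16000 rad
Superposition: θ = Σ θ_i = 9657/2000000 rad ≈ 0.004829 rad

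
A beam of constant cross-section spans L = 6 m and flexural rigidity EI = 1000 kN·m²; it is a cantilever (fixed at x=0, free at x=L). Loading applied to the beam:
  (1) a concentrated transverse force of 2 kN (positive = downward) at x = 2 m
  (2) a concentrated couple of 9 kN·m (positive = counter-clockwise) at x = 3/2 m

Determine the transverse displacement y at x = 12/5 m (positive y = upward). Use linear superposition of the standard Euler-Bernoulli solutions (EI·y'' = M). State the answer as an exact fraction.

Load 1 — point force P=2 kN at a=2 m (b=L-a=4):
  y_1 = -Pa²(3x-a)/(6EI)  [x>a] = -2·2²·(3·(12/5)-2)/(6·1000) = -13/1875 m
Load 2 — applied couple M₀=9 kN·m at a=3/2 m (b=L-a=9/2):
  y_2 = M₀a(2x-a)/(2EI)  [x>a] = 9·(3/2)·(2·(12/5)-(3/2))/(2·1000) = 891/40000 m
Superposition: y = Σ y_i = 1841/120000 m ≈ 0.015342 m

y(12/5) = 1841/120000 m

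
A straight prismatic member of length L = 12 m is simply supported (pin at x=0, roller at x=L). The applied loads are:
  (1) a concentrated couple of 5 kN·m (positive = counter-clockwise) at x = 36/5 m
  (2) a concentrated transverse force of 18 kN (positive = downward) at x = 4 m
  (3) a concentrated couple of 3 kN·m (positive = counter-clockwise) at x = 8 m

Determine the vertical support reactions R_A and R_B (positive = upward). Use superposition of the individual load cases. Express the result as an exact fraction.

Load 1 — applied couple M₀=5 kN·m at a=36/5 m (b=L-a=24/5):
  R_A = M₀/L = 5/12 kN
  R_B = -M₀/L = -5/12 kN
Load 2 — point force P=18 kN at a=4 m (b=L-a=8):
  R_A = Pb/L = 18·8/12 = 12 kN
  R_B = Pa/L = 18·4/12 = 6 kN
Load 3 — applied couple M₀=3 kN·m at a=8 m (b=L-a=4):
  R_A = M₀/L = 3/12 = 1/4 kN
  R_B = -M₀/L = -3/12 = -1/4 kN
Superposition: R_A = 38/3 kN, R_B = 16/3 kN

R_A = 38/3 kN, R_B = 16/3 kN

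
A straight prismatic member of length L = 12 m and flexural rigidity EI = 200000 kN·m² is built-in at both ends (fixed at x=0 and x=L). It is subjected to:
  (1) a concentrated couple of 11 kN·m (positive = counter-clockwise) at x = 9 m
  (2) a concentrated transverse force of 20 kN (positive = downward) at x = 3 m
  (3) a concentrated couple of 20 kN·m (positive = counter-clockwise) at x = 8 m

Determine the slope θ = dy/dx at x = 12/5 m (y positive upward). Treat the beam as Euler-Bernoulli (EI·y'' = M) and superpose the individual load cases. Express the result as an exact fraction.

θ(12/5) = -591/2500000 rad

Load 1 — applied couple M₀=11 kN·m at a=9 m (b=L-a=3):
  θ_1 = (R_Ax²/2 - M_Ax)/EI  [x≤a] with R_A=33/32, M_A=55/16 = ((33/32)·(12/5)²/2 - (55/16)·(12/5))/200000 = -33/1250000 rad
Load 2 — point force P=20 kN at a=3 m (b=L-a=9):
  θ_2 = -Pb²x(2aL-(3a+b)x)/(2L³EI)  [x≤a] = -20·9²·(12/5)·(2·3·12-(3·3+9)·(12/5))/(2·12³·200000) = -81/500000 rad
Load 3 — applied couple M₀=20 kN·m at a=8 m (b=L-a=4):
  θ_3 = (R_Ax²/2 - M_Ax)/EI  [x≤a] with R_A=20/9, M_A=20/3 = ((20/9)·(12/5)²/2 - (20/3)·(12/5))/200000 = -3/62500 rad
Superposition: θ = Σ θ_i = -591/2500000 rad ≈ -0.000236 rad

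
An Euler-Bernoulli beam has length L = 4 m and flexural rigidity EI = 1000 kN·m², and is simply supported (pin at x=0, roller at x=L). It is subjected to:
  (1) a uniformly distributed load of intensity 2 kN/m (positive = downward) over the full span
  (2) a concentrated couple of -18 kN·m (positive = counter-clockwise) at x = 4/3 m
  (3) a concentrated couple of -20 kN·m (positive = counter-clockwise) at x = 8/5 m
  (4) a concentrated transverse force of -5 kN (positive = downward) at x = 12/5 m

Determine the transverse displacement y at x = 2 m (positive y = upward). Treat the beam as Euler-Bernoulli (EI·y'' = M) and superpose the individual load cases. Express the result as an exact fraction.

Load 1 — uniform load w=2 kN/m over full span:
  y_1 = -wx(L³-2Lx²+x³)/(24EI) = -2·2·(4³-2·4·2²+2³)/(24·1000) = -1/150 m
Load 2 — applied couple M₀=-18 kN·m at a=4/3 m (b=L-a=8/3):
  y_2 = (M₀x³/(6L)-M₀(x-a)²/2+C₁x)/EI  [x>a] with C₁=M₀(3b²-L²)/(6L)=-4 = ((-18)·2³/(6·4)-(-18)·(2-(4/3))²/2+(-4)·2)/1000 = -1/100 m
Load 3 — applied couple M₀=-20 kN·m at a=8/5 m (b=L-a=12/5):
  y_3 = (M₀x³/(6L)-M₀(x-a)²/2+C₁x)/EI  [x>a] with C₁=M₀(3b²-L²)/(6L)=-16/15 = ((-20)·2³/(6·4)-(-20)·(2-(8/5))²/2+(-16/15)·2)/1000 = -9/1250 m
Load 4 — point force P=-5 kN at a=12/5 m (b=L-a=8/5):
  y_4 = -Pbx(L²-b²-x²)/(6LEI)  [x≤a] = -(-5)·(8/5)·2·(4²-(8/5)²-2²)/(6·4·1000) = 59/9375 m
Superposition: y = Σ y_i = -659/37500 m ≈ -0.017573 m

y(2) = -659/37500 m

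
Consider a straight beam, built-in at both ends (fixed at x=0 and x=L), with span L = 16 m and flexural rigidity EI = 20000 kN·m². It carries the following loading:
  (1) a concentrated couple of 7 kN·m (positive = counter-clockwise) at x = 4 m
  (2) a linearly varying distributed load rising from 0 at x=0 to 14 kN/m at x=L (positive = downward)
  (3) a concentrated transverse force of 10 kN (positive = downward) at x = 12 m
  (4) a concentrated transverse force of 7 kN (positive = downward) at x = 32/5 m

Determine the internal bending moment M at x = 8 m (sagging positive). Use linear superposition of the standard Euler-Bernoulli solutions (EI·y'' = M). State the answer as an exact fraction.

Load 1 — applied couple M₀=7 kN·m at a=4 m (b=L-a=12):
  M_1 = R_Ax - M_A - M₀  [x>a] with R_A=63/128, M_A=-21/16 = (63/128)·8 - (-21/16) - 7 = -7/4 kN·m
Load 2 — triangular load w₀=14 kN/m (0→w₀ over full span):
  M_2 = 3w₀Lx/20 - w₀L²/30 - w₀x³/(6L) = 3·14·16·8/20 - 14·16²/30 - 14·8³/(6·16) = 224/3 kN·m
Load 3 — point force P=10 kN at a=12 m (b=L-a=4):
  M_3 = Pb²(3a+b)x/L³ - Pab²/L²  [x≤a] = 10·4²·(3·12+4)·8/16³ - 10·12·4²/16² = 5 kN·m
Load 4 — point force P=7 kN at a=32/5 m (b=L-a=48/5):
  M_4 = Pa²(a+3b)(L-x)/L³ - Pa²b/L²  [x>a] = 7·(32/5)²·((32/5)+3·(48/5))·(16-8)/16³ - 7·(32/5)²·(48/5)/16² = 224/25 kN·m
Superposition: M = Σ M_i = 26063/300 kN·m ≈ 86.876667 kN·m

M(8) = 26063/300 kN·m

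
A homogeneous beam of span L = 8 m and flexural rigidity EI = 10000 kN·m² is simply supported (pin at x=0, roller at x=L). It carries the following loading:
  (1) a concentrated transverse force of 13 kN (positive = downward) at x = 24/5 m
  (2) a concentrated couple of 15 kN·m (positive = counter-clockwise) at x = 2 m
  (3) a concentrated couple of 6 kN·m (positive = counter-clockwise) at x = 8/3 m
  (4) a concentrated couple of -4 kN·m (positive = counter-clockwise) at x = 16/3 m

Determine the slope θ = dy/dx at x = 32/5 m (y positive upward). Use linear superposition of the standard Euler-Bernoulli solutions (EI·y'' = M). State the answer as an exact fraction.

Load 1 — point force P=13 kN at a=24/5 m (b=L-a=16/5):
  θ_1 = -Pa(2L²-6Lx+3x²+a²)/(6LEI)  [x>a] = -13·(24/5)·(2·8²-6·8·(32/5)+3·(32/5)²+(24/5)²)/(6·8·10000) = 338/78125 rad
Load 2 — applied couple M₀=15 kN·m at a=2 m (b=L-a=6):
  θ_2 = (M₀x²/(2L)-M₀(x-a)+C₁)/EI  [x>a] with C₁=M₀(3b²-L²)/(6L)=55/4 = (15·(32/5)²/(2·8)-15·((32/5)-2)+(55/4))/10000 = -277/200000 rad
Load 3 — applied couple M₀=6 kN·m at a=8/3 m (b=L-a=16/3):
  θ_3 = (M₀x²/(2L)-M₀(x-a)+C₁)/EI  [x>a] with C₁=M₀(3b²-L²)/(6L)=8/3 = (6·(32/5)²/(2·8)-6·((32/5)-(8/3))+(8/3))/10000 = -41/93750 rad
Load 4 — applied couple M₀=-4 kN·m at a=16/3 m (b=L-a=8/3):
  θ_4 = (M₀x²/(2L)-M₀(x-a)+C₁)/EI  [x>a] with C₁=M₀(3b²-L²)/(6L)=32/9 = ((-4)·(32/5)²/(2·8)-(-4)·((32/5)-(16/3))+(32/9))/10000 = -34/140625 rad
Superposition: θ = Σ θ_i = 101803/45000000 rad ≈ 0.002262 rad

θ(32/5) = 101803/45000000 rad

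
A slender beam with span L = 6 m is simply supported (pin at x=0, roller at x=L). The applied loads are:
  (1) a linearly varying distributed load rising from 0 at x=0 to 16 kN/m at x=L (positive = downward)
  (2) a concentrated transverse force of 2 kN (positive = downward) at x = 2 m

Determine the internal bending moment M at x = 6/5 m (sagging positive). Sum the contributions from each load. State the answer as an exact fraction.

M(6/5) = 2504/125 kN·m

Load 1 — triangular load w₀=16 kN/m (0→w₀ over full span):
  M_1 = w₀Lx/6 - w₀x³/(6L) = 16·6·(6/5)/6 - 16·(6/5)³/(6·6) = 2304/125 kN·m
Load 2 — point force P=2 kN at a=2 m (b=L-a=4):
  M_2 = Pbx/L  [x≤a] = 2·4·(6/5)/6 = 8/5 kN·m
Superposition: M = Σ M_i = 2504/125 kN·m ≈ 20.032000 kN·m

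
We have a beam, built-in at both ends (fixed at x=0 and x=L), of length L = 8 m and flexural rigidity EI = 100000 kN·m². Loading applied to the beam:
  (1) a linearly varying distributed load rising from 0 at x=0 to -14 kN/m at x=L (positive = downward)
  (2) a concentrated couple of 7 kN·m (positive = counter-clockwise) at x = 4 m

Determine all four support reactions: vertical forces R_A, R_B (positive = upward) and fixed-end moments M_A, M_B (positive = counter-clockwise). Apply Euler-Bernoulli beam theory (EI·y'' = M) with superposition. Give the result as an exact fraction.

R_A = -1239/80 kN, M_A = -1687/60 kN·m, R_B = -3241/80 kN, M_B = 931/20 kN·m

Load 1 — triangular load w₀=-14 kN/m (0→w₀ over full span):
  R_A = 3w₀L/20 = 3·(-14)·8/20 = -84/5 kN
  M_A = w₀L²/30 = (-14)·8²/30 = -448/15 kN·m
  R_B = 7w₀L/20 = 7·(-14)·8/20 = -196/5 kN
  M_B = -w₀L²/20 = -(-14)·8²/20 = 224/5 kN·m
Load 2 — applied couple M₀=7 kN·m at a=4 m (b=L-a=4):
  R_A = 6M₀ab/L³ = 6·7·4·4/8³ = 21/16 kN
  M_A = M₀b(2a-b)/L² = 7·4·(2·4-4)/8² = 7/4 kN·m
  R_B = -6M₀ab/L³ = -6·7·4·4/8³ = -21/16 kN
  M_B = M₀a(2b-a)/L² = 7·4·(2·4-4)/8² = 7/4 kN·m
Superposition: R_A = -1239/80 kN, M_A = -1687/60 kN·m, R_B = -3241/80 kN, M_B = 931/20 kN·m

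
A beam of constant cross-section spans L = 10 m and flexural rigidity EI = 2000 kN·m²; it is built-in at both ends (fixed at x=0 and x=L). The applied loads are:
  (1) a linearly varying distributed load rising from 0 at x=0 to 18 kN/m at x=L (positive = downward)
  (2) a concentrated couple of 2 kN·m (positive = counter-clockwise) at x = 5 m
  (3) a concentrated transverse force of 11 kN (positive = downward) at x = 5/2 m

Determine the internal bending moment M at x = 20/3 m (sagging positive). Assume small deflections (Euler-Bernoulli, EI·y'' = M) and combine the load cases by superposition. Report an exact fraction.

M(20/3) = 8981/288 kN·m

Load 1 — triangular load w₀=18 kN/m (0→w₀ over full span):
  M_1 = 3w₀Lx/20 - w₀L²/30 - w₀x³/(6L) = 3·18·10·(20/3)/20 - 18·10²/30 - 18·(20/3)³/(6·10) = 280/9 kN·m
Load 2 — applied couple M₀=2 kN·m at a=5 m (b=L-a=5):
  M_2 = R_Ax - M_A - M₀  [x>a] with R_A=3/10, M_A=1/2 = (3/10)·(20/3) - (1/2) - 2 = -1/2 kN·m
Load 3 — point force P=11 kN at a=5/2 m (b=L-a=15/2):
  M_3 = Pa²(a+3b)(L-x)/L³ - Pa²b/L²  [x>a] = 11·(5/2)²·((5/2)+3·(15/2))·(10-(20/3))/10³ - 11·(5/2)²·(15/2)/10² = 55/96 kN·m
Superposition: M = Σ M_i = 8981/288 kN·m ≈ 31.184028 kN·m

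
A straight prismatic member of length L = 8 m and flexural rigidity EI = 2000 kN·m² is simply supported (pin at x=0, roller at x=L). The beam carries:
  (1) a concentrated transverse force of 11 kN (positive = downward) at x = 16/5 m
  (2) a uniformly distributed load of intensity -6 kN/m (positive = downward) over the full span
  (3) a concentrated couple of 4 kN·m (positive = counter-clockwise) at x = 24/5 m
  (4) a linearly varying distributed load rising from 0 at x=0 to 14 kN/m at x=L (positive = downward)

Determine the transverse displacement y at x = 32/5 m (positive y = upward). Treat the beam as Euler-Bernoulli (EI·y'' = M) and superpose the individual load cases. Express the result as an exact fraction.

y(32/5) = -304952/5859375 m

Load 1 — point force P=11 kN at a=16/5 m (b=L-a=24/5):
  y_1 = -Pa(L-x)(2Lx-a²-x²)/(6LEI)  [x>a] = -11·(16/5)·(8-(32/5))·(2·8·(32/5)-(16/5)²-(32/5)²)/(6·8·2000) = -1408/46875 m
Load 2 — uniform load w=-6 kN/m over full span:
  y_2 = -wx(L³-2Lx²+x³)/(24EI) = -(-6)·(32/5)·(8³-2·8·(32/5)²+(32/5)³)/(24·2000) = 7424/78125 m
Load 3 — applied couple M₀=4 kN·m at a=24/5 m (b=L-a=16/5):
  y_3 = (M₀x³/(6L)-M₀(x-a)²/2+C₁x)/EI  [x>a] with C₁=M₀(3b²-L²)/(6L)=-208/75 = (4·(32/5)³/(6·8)-4·((32/5)-(24/5))²/2+(-208/75)·(32/5))/2000 = -8/15625 m
Load 4 — triangular load w₀=14 kN/m (0→w₀ over full span):
  y_4 = -w₀x(7L⁴-10L²x²+3x⁴)/(360LEI) = -14·(32/5)·(7·8⁴-10·8²·(32/5)²+3·(32/5)⁴)/(360·8·2000) = -227584/1953125 m
Superposition: y = Σ y_i = -304952/5859375 m ≈ -0.052045 m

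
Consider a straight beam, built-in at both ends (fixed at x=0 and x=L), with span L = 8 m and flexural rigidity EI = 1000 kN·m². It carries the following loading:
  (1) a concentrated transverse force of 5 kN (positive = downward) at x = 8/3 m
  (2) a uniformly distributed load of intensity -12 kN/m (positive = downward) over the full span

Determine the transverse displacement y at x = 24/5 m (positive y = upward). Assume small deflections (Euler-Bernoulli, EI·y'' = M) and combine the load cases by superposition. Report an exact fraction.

y(24/5) = 695296/6328125 m

Load 1 — point force P=5 kN at a=8/3 m (b=L-a=16/3):
  y_1 = -Pa²(L-x)²(3bL-(3b+a)(L-x))/(6L³EI)  [x>a] = -5·(8/3)²·(8-(24/5))²·(3·(16/3)·8-(3·(16/3)+(8/3))·(8-(24/5)))/(6·8³·1000) = -2048/253125 m
Load 2 — uniform load w=-12 kN/m over full span:
  y_2 = -wx²(L-x)²/(24EI) = -(-12)·(24/5)²·(8-(24/5))²/(24·1000) = 9216/78125 m
Superposition: y = Σ y_i = 695296/6328125 m ≈ 0.109874 m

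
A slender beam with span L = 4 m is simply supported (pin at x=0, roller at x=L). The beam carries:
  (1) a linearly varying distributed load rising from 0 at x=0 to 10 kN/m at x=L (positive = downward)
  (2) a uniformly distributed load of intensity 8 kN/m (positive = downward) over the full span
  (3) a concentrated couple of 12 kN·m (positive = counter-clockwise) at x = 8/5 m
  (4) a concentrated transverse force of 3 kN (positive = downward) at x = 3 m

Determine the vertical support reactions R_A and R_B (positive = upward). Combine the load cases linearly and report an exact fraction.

Load 1 — triangular load w₀=10 kN/m (0→w₀ over full span):
  R_A = w₀L/6 = 10·4/6 = 20/3 kN
  R_B = w₀L/3 = 10·4/3 = 40/3 kN
Load 2 — uniform load w=8 kN/m over full span:
  R_A = wL/2 = 8·4/2 = 16 kN
  R_B = wL/2 = 8·4/2 = 16 kN
Load 3 — applied couple M₀=12 kN·m at a=8/5 m (b=L-a=12/5):
  R_A = M₀/L = 12/4 = 3 kN
  R_B = -M₀/L = -12/4 = -3 kN
Load 4 — point force P=3 kN at a=3 m (b=L-a=1):
  R_A = Pb/L = 3·1/4 = 3/4 kN
  R_B = Pa/L = 3·3/4 = 9/4 kN
Superposition: R_A = 317/12 kN, R_B = 343/12 kN

R_A = 317/12 kN, R_B = 343/12 kN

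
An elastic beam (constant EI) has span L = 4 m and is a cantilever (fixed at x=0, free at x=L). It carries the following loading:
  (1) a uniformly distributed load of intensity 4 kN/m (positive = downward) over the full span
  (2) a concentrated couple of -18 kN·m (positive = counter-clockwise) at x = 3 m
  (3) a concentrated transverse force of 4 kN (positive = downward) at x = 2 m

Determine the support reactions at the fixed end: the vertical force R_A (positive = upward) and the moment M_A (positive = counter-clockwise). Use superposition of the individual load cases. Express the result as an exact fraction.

R_A = 20 kN, M_A = 58 kN·m

Load 1 — uniform load w=4 kN/m over full span:
  R_A = wL = 4·4 = 16 kN
  M_A = wL²/2 = 4·4²/2 = 32 kN·m
Load 2 — applied couple M₀=-18 kN·m at a=3 m (b=L-a=1):
  R_A = 0 kN
  M_A = -M₀ = -(-18) = 18 kN·m
Load 3 — point force P=4 kN at a=2 m (b=L-a=2):
  R_A = P = 4 kN
  M_A = Pa = 4·2 = 8 kN·m
Superposition: R_A = 20 kN, M_A = 58 kN·m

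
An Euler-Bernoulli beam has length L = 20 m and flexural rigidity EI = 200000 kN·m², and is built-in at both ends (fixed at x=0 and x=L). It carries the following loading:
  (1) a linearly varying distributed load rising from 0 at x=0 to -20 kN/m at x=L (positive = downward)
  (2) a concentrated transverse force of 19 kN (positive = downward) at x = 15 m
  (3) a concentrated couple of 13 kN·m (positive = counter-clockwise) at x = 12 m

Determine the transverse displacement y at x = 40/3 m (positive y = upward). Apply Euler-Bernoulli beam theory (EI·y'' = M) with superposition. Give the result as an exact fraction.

Load 1 — triangular load w₀=-20 kN/m (0→w₀ over full span):
  y_1 = -w₀x²(L-x)²(x+2L)/(120LEI) = -(-20)·(40/3)²·(20-(40/3))²·((40/3)+2·20)/(120·20·200000) = 64/3645 m
Load 2 — point force P=19 kN at a=15 m (b=L-a=5):
  y_2 = -Pb²x²(3aL-(3a+b)x)/(6L³EI)  [x≤a] = -19·5²·(40/3)²·(3·15·20-(3·15+5)·(40/3))/(6·20³·200000) = -133/64800 m
Load 3 — applied couple M₀=13 kN·m at a=12 m (b=L-a=8):
  y_3 = (R_Ax³/6 - M_Ax²/2 - M₀(x-a)²/2)/EI  [x>a] with R_A=117/125, M_A=104/25 = ((117/125)·(40/3)³/6 - (104/25)·(40/3)²/2 - 13·((40/3)-12)²/2)/200000 = -13/225000 m
Superposition: y = Σ y_i = 1126163/72900000 m ≈ 0.015448 m

y(40/3) = 1126163/72900000 m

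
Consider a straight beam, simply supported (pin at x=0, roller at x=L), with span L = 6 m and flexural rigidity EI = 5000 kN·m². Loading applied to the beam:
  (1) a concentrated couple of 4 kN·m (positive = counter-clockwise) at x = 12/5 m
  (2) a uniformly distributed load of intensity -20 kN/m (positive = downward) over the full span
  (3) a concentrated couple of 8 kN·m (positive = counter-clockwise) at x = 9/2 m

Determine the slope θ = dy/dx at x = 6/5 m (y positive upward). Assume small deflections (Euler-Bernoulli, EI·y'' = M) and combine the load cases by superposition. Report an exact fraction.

Load 1 — applied couple M₀=4 kN·m at a=12/5 m (b=L-a=18/5):
  θ_1 = (M₀x²/(2L)+C₁)/EI  [x≤a] with C₁=M₀(3b²-L²)/(6L)=8/25 = (4·(6/5)²/(2·6)+(8/25))/5000 = 1/6250 rad
Load 2 — uniform load w=-20 kN/m over full span:
  θ_2 = -w(L³-6Lx²+4x³)/(24EI) = -(-20)·(6³-6·6·(6/5)²+4·(6/5)³)/(24·5000) = 891/31250 rad
Load 3 — applied couple M₀=8 kN·m at a=9/2 m (b=L-a=3/2):
  θ_3 = (M₀x²/(2L)+C₁)/EI  [x≤a] with C₁=M₀(3b²-L²)/(6L)=-13/2 = (8·(6/5)²/(2·6)+(-13/2))/5000 = -277/250000 rad
Superposition: θ = Σ θ_i = 6891/250000 rad ≈ 0.027564 rad

θ(6/5) = 6891/250000 rad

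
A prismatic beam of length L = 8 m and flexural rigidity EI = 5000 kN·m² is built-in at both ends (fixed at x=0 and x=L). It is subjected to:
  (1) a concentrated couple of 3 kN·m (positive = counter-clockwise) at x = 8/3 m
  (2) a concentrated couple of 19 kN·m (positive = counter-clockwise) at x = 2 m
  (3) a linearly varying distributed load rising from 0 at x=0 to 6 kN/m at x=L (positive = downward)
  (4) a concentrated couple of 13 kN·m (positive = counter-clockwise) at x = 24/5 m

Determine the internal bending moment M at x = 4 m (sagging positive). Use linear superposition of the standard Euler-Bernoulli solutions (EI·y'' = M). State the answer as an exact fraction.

Load 1 — applied couple M₀=3 kN·m at a=8/3 m (b=L-a=16/3):
  M_1 = R_Ax - M_A - M₀  [x>a] with R_A=1/2, M_A=0 = (1/2)·4 - 0 - 3 = -1 kN·m
Load 2 — applied couple M₀=19 kN·m at a=2 m (b=L-a=6):
  M_2 = R_Ax - M_A - M₀  [x>a] with R_A=171/64, M_A=-57/16 = (171/64)·4 - (-57/16) - 19 = -19/4 kN·m
Load 3 — triangular load w₀=6 kN/m (0→w₀ over full span):
  M_3 = 3w₀Lx/20 - w₀L²/30 - w₀x³/(6L) = 3·6·8·4/20 - 6·8²/30 - 6·4³/(6·8) = 8 kN·m
Load 4 — applied couple M₀=13 kN·m at a=24/5 m (b=L-a=16/5):
  M_4 = R_Ax - M_A  [x≤a] with R_A=117/50, M_A=104/25 = (117/50)·4 - (104/25) = 26/5 kN·m
Superposition: M = Σ M_i = 149/20 kN·m ≈ 7.450000 kN·m

M(4) = 149/20 kN·m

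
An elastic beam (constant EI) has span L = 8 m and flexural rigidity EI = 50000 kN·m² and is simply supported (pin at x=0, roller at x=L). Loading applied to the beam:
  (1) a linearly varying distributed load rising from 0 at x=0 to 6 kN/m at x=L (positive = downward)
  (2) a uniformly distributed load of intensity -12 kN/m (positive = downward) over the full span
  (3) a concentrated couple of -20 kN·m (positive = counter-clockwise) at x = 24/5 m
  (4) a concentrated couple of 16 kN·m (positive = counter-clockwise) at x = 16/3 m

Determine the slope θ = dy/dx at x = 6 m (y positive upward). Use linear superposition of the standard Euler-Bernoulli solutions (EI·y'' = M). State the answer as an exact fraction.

Load 1 — triangular load w₀=6 kN/m (0→w₀ over full span):
  θ_1 = -w₀(7L⁴-30L²x²+15x⁴)/(360LEI) = -6·(7·8⁴-30·8²·6²+15·6⁴)/(360·8·50000) = 1313/1500000 rad
Load 2 — uniform load w=-12 kN/m over full span:
  θ_2 = -w(L³-6Lx²+4x³)/(24EI) = -(-12)·(8³-6·8·6²+4·6³)/(24·50000) = -11/3125 rad
Load 3 — applied couple M₀=-20 kN·m at a=24/5 m (b=L-a=16/5):
  θ_3 = (M₀x²/(2L)-M₀(x-a)+C₁)/EI  [x>a] with C₁=M₀(3b²-L²)/(6L)=208/15 = ((-20)·6²/(2·8)-(-20)·(6-(24/5))+(208/15))/50000 = -107/750000 rad
Load 4 — applied couple M₀=16 kN·m at a=16/3 m (b=L-a=8/3):
  θ_4 = (M₀x²/(2L)-M₀(x-a)+C₁)/EI  [x>a] with C₁=M₀(3b²-L²)/(6L)=-128/9 = (16·6²/(2·8)-16·(6-(16/3))+(-128/9))/50000 = 1/4500 rad
Superposition: θ = Σ θ_i = -11543/4500000 rad ≈ -0.002565 rad

θ(6) = -11543/4500000 rad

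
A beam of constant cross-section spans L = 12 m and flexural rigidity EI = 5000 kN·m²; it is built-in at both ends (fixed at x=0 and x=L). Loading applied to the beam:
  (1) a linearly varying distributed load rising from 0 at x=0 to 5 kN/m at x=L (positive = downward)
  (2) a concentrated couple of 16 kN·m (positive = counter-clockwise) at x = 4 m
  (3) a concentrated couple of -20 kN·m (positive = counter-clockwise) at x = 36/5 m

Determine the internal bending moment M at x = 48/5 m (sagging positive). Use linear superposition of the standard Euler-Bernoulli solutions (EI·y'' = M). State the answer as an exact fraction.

Load 1 — triangular load w₀=5 kN/m (0→w₀ over full span):
  M_1 = 3w₀Lx/20 - w₀L²/30 - w₀x³/(6L) = 3·5·12·(48/5)/20 - 5·12²/30 - 5·(48/5)³/(6·12) = 24/25 kN·m
Load 2 — applied couple M₀=16 kN·m at a=4 m (b=L-a=8):
  M_2 = R_Ax - M_A - M₀  [x>a] with R_A=16/9, M_A=0 = (16/9)·(48/5) - 0 - 16 = 16/15 kN·m
Load 3 — applied couple M₀=-20 kN·m at a=36/5 m (b=L-a=24/5):
  M_3 = R_Ax - M_A - M₀  [x>a] with R_A=-12/5, M_A=-32/5 = (-12/5)·(48/5) - (-32/5) - (-20) = 84/25 kN·m
Superposition: M = Σ M_i = 404/75 kN·m ≈ 5.386667 kN·m

M(48/5) = 404/75 kN·m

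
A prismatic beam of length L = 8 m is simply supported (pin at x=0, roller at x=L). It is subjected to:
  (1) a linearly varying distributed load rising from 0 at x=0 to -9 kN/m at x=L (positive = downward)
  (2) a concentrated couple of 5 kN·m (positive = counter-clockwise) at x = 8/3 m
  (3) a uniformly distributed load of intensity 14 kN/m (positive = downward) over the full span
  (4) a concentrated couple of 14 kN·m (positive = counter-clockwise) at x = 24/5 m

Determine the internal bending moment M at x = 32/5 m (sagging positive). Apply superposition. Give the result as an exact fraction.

Load 1 — triangular load w₀=-9 kN/m (0→w₀ over full span):
  M_1 = w₀Lx/6 - w₀x³/(6L) = (-9)·8·(32/5)/6 - (-9)·(32/5)³/(6·8) = -3456/125 kN·m
Load 2 — applied couple M₀=5 kN·m at a=8/3 m (b=L-a=16/3):
  M_2 = M₀x/L - M₀  [x>a] = 5·(32/5)/8 - 5 = -1 kN·m
Load 3 — uniform load w=14 kN/m over full span:
  M_3 = wx(L-x)/2 = 14·(32/5)·(8-(32/5))/2 = 1792/25 kN·m
Load 4 — applied couple M₀=14 kN·m at a=24/5 m (b=L-a=16/5):
  M_4 = M₀x/L - M₀  [x>a] = 14·(32/5)/8 - 14 = -14/5 kN·m
Superposition: M = Σ M_i = 5029/125 kN·m ≈ 40.232000 kN·m

M(32/5) = 5029/125 kN·m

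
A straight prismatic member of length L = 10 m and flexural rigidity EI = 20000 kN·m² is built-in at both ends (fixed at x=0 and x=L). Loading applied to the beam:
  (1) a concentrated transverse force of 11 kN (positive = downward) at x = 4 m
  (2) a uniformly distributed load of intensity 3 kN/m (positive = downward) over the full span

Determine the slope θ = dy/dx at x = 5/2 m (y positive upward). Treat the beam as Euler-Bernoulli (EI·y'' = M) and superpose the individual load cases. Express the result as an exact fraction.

Load 1 — point force P=11 kN at a=4 m (b=L-a=6):
  θ_1 = -Pb²x(2aL-(3a+b)x)/(2L³EI)  [x≤a] = -11·6²·(5/2)·(2·4·10-(3·4+6)·(5/2))/(2·10³·20000) = -693/800000 rad
Load 2 — uniform load w=3 kN/m over full span:
  θ_2 = -wx(L-x)(L-2x)/(12EI) = -3·(5/2)·(10-(5/2))·(10-2·(5/2))/(12·20000) = -3/2560 rad
Superposition: θ = Σ θ_i = -3261/1600000 rad ≈ -0.002038 rad

θ(5/2) = -3261/1600000 rad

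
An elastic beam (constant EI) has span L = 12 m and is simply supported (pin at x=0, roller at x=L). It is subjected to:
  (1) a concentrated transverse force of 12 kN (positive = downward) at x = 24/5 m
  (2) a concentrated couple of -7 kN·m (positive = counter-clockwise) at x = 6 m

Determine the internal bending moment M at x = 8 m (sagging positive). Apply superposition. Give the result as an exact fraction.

Load 1 — point force P=12 kN at a=24/5 m (b=L-a=36/5):
  M_1 = Pa(L-x)/L  [x>a] = 12·(24/5)·(12-8)/12 = 96/5 kN·m
Load 2 — applied couple M₀=-7 kN·m at a=6 m (b=L-a=6):
  M_2 = M₀x/L - M₀  [x>a] = (-7)·8/12 - (-7) = 7/3 kN·m
Superposition: M = Σ M_i = 323/15 kN·m ≈ 21.533333 kN·m

M(8) = 323/15 kN·m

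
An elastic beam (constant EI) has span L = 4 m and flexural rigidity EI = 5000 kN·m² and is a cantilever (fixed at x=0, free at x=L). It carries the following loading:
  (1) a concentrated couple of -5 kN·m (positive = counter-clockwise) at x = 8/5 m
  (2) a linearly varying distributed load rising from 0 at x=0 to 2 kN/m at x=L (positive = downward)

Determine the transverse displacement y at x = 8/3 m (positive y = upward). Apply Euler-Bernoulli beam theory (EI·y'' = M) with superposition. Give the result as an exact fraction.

Load 1 — applied couple M₀=-5 kN·m at a=8/5 m (b=L-a=12/5):
  y_1 = M₀a(2x-a)/(2EI)  [x>a] = (-5)·(8/5)·(2·(8/3)-(8/5))/(2·5000) = -28/9375 m
Load 2 — triangular load w₀=2 kN/m (0→w₀ over full span):
  y_2 = (w₀Lx³/12-w₀L²x²/6-w₀x⁵/(120L))/EI = (2·4·(8/3)³/12-2·4²·(8/3)²/6-2·(8/3)⁵/(120·4))/5000 = -11776/2278125 m
Superposition: y = Σ y_i = -3716/455625 m ≈ -0.008156 m

y(8/3) = -3716/455625 m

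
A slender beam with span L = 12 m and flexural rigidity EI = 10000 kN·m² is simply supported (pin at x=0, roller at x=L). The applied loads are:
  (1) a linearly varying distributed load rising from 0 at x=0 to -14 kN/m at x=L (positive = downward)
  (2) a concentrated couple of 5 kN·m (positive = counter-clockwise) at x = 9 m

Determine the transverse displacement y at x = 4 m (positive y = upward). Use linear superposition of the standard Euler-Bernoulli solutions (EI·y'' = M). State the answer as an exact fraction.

y(4) = 9389/60000 m

Load 1 — triangular load w₀=-14 kN/m (0→w₀ over full span):
  y_1 = -w₀x(7L⁴-10L²x²+3x⁴)/(360LEI) = -(-14)·4·(7·12⁴-10·12²·4²+3·4⁴)/(360·12·10000) = 896/5625 m
Load 2 — applied couple M₀=5 kN·m at a=9 m (b=L-a=3):
  y_2 = (M₀x³/(6L)+C₁x)/EI  [x≤a] with C₁=M₀(3b²-L²)/(6L)=-65/8 = (5·4³/(6·12)+(-65/8)·4)/10000 = -101/36000 m
Superposition: y = Σ y_i = 9389/60000 m ≈ 0.156483 m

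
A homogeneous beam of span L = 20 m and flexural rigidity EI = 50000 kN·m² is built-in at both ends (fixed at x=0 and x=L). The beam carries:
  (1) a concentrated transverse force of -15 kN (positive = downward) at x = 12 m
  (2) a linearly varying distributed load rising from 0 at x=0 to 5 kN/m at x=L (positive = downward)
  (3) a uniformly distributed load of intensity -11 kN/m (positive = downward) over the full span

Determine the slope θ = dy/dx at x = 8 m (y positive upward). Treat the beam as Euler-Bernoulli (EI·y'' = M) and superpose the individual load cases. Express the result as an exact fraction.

θ(8) = 496/78125 rad

Load 1 — point force P=-15 kN at a=12 m (b=L-a=8):
  θ_1 = -Pb²x(2aL-(3a+b)x)/(2L³EI)  [x≤a] = -(-15)·8²·8·(2·12·20-(3·12+8)·8)/(2·20³·50000) = 96/78125 rad
Load 2 — triangular load w₀=5 kN/m (0→w₀ over full span):
  θ_2 = -w₀(2x(L-x)(L-2x)(x+2L)+x²(L-x)²)/(120LEI) = -5·(2·8·(20-8)·(20-2·8)·(8+2·20)+8²·(20-8)²)/(120·20·50000) = -6/3125 rad
Load 3 — uniform load w=-11 kN/m over full span:
  θ_3 = -wx(L-x)(L-2x)/(12EI) = -(-11)·8·(20-8)·(20-2·8)/(12·50000) = 22/3125 rad
Superposition: θ = Σ θ_i = 496/78125 rad ≈ 0.006349 rad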